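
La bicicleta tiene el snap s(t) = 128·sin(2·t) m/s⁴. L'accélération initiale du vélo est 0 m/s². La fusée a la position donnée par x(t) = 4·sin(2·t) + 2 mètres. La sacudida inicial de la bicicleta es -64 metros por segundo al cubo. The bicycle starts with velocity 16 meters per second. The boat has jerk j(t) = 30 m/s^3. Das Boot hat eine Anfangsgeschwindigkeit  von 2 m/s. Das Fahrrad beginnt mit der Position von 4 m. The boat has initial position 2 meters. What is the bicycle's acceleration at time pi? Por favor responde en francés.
Pour résoudre ceci, nous devons prendre 2 intégrales de notre équation du snap s(t) = 128·sin(2·t). La primitive du snap est le jerk. En utilisant j(0) = -64, nous obtenons j(t) = -64·cos(2·t). En prenant ∫j(t)dt et en appliquant a(0) = 0, nous trouvons a(t) = -32·sin(2·t). En utilisant a(t) = -32·sin(2·t) et en substituant t = pi, nous trouvons a = 0.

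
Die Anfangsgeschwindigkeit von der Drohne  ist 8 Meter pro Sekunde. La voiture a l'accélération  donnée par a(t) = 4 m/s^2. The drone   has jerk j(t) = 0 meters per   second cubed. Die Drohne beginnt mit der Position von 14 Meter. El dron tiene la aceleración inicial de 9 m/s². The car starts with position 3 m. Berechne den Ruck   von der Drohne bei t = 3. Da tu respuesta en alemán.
Mit j(t) = 0 und Einsetzen von t = 3, finden wir j = 0.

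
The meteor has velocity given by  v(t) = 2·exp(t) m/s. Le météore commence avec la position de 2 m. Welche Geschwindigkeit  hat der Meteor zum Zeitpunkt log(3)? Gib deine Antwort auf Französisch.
De l'équation de la vitesse v(t) = 2·exp(t), nous substituons t = log(3) pour obtenir v = 6.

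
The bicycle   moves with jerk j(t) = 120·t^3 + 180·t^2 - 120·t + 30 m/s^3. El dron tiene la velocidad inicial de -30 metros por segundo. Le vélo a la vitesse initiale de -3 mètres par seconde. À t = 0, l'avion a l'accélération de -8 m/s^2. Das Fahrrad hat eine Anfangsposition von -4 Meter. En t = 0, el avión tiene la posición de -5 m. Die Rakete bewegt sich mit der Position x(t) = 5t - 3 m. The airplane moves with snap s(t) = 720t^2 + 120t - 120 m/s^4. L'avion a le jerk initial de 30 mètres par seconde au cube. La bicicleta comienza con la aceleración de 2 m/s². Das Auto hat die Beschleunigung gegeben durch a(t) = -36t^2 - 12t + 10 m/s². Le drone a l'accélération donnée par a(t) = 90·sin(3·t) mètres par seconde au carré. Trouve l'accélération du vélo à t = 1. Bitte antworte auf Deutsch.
Wir müssen unsere Gleichung für den Ruck j(t) = 120·t^3 + 180·t^2 - 120·t + 30 1-mal integrieren. Mit ∫j(t)dt und Anwendung von a(0) = 2, finden wir a(t) = 30·t^4 + 60·t^3 - 60·t^2 + 30·t + 2. Mit a(t) = 30·t^4 + 60·t^3 - 60·t^2 + 30·t + 2 und Einsetzen von t = 1, finden wir a = 62.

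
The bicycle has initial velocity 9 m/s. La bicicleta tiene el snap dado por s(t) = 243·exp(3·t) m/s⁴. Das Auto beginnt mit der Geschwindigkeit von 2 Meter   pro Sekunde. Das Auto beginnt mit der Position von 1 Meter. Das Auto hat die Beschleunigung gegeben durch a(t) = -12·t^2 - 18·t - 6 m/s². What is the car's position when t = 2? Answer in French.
En partant de l'accélération a(t) = -12·t^2 - 18·t - 6, nous prenons 2 intégrales. La primitive de l'accélération est la vitesse. En utilisant v(0) = 2, nous obtenons v(t) = -4·t^3 - 9·t^2 - 6·t + 2. En intégrant la vitesse et en utilisant la condition initiale x(0) = 1, nous obtenons x(t) = -t^4 - 3·t^3 - 3·t^2 + 2·t + 1. Nous avons la position x(t) = -t^4 - 3·t^3 - 3·t^2 + 2·t + 1. En substituant t = 2: x(2) = -47.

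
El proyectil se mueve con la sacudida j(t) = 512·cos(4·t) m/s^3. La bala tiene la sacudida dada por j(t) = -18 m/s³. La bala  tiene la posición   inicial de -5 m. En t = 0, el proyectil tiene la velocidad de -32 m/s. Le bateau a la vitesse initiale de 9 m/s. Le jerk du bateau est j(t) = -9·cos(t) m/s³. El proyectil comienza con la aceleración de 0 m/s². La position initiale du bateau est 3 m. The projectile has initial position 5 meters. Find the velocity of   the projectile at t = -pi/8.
Starting from jerk j(t) = 512·cos(4·t), we take 2 antiderivatives. The antiderivative of jerk is acceleration. Using a(0) = 0, we get a(t) = 128·sin(4·t). The antiderivative of acceleration is velocity. Using v(0) = -32, we get v(t) = -32·cos(4·t). Using v(t) = -32·cos(4·t) and substituting t = -pi/8, we find v = 0.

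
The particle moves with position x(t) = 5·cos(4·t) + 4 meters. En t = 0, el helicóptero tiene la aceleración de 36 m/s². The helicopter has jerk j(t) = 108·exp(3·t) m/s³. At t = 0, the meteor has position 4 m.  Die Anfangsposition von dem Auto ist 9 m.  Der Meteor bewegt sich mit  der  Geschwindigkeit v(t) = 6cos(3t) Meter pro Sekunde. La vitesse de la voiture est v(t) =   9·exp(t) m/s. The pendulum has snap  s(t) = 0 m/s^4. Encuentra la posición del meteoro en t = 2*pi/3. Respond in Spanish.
Para resolver esto, necesitamos tomar 1 antiderivada de nuestra ecuación de la velocidad v(t) = 6·cos(3·t). La antiderivada de la velocidad es la posición. Usando x(0) = 4, obtenemos x(t) = 2·sin(3·t) + 4. De la ecuación de la posición x(t) = 2·sin(3·t) + 4, sustituimos t = 2*pi/3 para obtener x = 4.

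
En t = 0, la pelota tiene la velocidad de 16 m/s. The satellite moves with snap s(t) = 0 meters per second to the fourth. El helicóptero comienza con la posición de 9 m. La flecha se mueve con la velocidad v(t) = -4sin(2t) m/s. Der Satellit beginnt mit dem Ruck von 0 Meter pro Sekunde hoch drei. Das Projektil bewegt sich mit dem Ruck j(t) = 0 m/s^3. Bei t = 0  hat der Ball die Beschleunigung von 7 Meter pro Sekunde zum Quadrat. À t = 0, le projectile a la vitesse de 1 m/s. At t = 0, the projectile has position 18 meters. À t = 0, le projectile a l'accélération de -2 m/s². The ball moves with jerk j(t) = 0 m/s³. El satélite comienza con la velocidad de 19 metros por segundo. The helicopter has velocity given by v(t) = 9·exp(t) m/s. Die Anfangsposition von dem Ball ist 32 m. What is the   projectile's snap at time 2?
To solve this, we need to take 1 derivative of our jerk equation j(t) = 0. Taking d/dt of j(t), we find s(t) = 0. Using s(t) = 0 and substituting t = 2, we find s = 0.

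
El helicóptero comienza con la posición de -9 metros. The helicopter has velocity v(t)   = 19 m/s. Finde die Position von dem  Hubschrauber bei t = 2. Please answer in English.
Starting from velocity v(t) = 19, we take 1 antiderivative. Taking ∫v(t)dt and applying x(0) = -9, we find x(t) = 19·t - 9. We have position x(t) = 19·t - 9. Substituting t = 2: x(2) = 29.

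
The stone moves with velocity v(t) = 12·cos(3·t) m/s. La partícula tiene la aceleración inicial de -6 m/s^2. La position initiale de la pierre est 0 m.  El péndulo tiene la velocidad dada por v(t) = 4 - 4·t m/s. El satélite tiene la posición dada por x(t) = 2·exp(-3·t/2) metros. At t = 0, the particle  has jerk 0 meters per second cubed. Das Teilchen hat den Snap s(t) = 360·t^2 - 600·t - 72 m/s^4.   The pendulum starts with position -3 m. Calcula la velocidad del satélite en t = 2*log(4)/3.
Debemos derivar nuestra ecuación de la posición x(t) = 2·exp(-3·t/2) 1 vez. Tomando d/dt de x(t), encontramos v(t) = -3·exp(-3·t/2). Usando v(t) = -3·exp(-3·t/2) y sustituyendo t = 2*log(4)/3, encontramos v = -3/4.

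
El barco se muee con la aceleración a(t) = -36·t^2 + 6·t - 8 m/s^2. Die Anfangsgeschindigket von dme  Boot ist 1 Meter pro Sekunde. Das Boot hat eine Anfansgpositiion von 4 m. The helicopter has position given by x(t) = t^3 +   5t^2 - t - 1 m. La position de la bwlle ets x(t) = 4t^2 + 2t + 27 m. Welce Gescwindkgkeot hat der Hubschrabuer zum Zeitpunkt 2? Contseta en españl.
Para resolver esto, necesitamos tomar 1 derivada de nuestra ecuación de la posición x(t) = t^3 + 5·t^2 - t - 1. La derivada de la posición da la velocidad: v(t) = 3·t^2 + 10·t - 1. Usando v(t) = 3·t^2 + 10·t - 1 y sustituyendo t = 2, encontramos v = 31.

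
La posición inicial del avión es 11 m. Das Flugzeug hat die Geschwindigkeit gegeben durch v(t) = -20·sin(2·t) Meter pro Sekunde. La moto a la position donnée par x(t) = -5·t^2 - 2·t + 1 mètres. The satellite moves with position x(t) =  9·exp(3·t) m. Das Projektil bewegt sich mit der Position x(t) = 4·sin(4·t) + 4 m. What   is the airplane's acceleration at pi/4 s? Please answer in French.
Pour résoudre ceci, nous devons prendre 1 dérivée de notre équation de la vitesse v(t) = -20·sin(2·t). En prenant d/dt de v(t), nous trouvons a(t) = -40·cos(2·t). Nous avons l'accélération a(t) = -40·cos(2·t). En substituant t = pi/4: a(pi/4) = 0.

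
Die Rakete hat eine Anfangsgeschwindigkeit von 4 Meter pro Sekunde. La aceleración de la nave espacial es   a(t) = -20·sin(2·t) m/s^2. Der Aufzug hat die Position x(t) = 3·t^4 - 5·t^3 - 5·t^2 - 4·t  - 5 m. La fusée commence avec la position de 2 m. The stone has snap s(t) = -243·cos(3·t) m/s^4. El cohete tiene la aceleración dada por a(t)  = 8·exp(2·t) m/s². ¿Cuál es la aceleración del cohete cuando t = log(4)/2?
Usando a(t) = 8·exp(2·t) y sustituyendo t = log(4)/2, encontramos a = 32.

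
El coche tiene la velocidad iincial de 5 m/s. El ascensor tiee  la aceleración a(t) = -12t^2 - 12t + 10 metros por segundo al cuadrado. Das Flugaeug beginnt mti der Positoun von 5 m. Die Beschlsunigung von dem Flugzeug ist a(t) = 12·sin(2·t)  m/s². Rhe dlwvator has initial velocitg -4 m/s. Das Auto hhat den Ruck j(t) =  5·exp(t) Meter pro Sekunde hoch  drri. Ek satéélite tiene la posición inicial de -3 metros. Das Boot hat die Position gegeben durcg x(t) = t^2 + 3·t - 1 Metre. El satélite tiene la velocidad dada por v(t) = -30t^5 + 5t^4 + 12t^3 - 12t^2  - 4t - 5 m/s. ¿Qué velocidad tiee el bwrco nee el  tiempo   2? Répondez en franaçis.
Nous devons dériver notre équation de la position x(t) = t^2 + 3·t - 1 1 fois. En prenant d/dt de x(t), nous trouvons v(t) = 2·t + 3. De l'équation de la vitesse v(t) = 2·t + 3, nous substituons t = 2 pour obtenir v = 7.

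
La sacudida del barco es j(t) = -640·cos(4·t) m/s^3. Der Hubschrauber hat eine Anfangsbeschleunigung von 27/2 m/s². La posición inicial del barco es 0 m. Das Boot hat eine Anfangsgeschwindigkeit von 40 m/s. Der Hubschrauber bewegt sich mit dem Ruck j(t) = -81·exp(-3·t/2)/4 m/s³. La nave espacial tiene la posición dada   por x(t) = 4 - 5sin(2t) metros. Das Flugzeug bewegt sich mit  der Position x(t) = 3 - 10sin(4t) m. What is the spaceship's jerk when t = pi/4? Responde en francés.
Nous devons dériver notre équation de la position x(t) = 4 - 5·sin(2·t) 3 fois. En dérivant la position, nous obtenons la vitesse: v(t) = -10·cos(2·t). En prenant d/dt de v(t), nous trouvons a(t) = 20·sin(2·t). En prenant d/dt de a(t), nous trouvons j(t) = 40·cos(2·t). Nous avons le jerk j(t) = 40·cos(2·t). En substituant t = pi/4: j(pi/4) = 0.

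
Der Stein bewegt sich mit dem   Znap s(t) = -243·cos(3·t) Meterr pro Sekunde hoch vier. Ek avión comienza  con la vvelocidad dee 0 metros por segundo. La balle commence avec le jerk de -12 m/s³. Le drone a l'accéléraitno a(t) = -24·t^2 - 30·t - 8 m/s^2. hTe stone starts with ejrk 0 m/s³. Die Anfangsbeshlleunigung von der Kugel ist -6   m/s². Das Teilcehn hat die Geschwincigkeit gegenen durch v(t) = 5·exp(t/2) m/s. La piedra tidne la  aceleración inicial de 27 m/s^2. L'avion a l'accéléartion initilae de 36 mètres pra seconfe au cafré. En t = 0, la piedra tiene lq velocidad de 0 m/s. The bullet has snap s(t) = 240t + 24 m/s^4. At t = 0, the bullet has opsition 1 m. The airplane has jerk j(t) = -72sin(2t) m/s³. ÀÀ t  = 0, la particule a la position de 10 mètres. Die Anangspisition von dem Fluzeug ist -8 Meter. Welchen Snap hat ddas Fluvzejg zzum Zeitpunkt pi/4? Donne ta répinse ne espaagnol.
Debemos derivar nuestra ecuación de la sacudida j(t) = -72·sin(2·t) 1 vez. Derivando la sacudida, obtenemos el snap: s(t) = -144·cos(2·t). De la ecuación del snap s(t) = -144·cos(2·t), sustituimos t = pi/4 para obtener s = 0.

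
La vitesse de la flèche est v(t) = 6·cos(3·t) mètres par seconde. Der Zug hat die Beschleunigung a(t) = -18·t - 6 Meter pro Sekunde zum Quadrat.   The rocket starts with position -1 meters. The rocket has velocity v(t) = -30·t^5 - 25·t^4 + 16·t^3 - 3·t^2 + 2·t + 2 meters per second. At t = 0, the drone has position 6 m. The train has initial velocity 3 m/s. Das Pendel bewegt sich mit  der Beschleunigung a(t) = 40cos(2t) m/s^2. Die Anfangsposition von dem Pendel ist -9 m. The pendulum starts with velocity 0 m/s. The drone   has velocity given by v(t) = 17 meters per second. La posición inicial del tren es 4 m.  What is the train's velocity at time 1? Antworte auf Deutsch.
Ausgehend von der Beschleunigung a(t) = -18·t - 6, nehmen wir 1 Integral. Die Stammfunktion von der Beschleunigung ist die Geschwindigkeit. Mit v(0) = 3 erhalten wir v(t) = -9·t^2 - 6·t + 3. Aus der Gleichung für die Geschwindigkeit v(t) = -9·t^2 - 6·t + 3, setzen wir t = 1 ein und erhalten v = -12.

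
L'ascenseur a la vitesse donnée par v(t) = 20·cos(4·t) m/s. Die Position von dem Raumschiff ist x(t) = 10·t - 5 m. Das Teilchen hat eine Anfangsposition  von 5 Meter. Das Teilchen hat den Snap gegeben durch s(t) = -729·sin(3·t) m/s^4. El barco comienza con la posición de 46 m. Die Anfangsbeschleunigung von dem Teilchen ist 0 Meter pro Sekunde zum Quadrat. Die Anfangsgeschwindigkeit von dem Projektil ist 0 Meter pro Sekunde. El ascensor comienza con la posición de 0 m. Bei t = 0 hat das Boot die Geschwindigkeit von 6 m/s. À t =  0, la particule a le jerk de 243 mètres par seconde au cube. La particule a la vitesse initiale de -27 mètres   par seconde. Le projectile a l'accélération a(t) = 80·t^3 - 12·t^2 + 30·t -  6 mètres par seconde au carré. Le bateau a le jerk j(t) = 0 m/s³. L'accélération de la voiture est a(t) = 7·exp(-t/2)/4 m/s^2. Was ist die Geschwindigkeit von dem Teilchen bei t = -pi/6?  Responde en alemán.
Wir müssen unsere Gleichung für den Snap s(t) = -729·sin(3·t) 3-mal integrieren. Das Integral von dem Snap ist der Ruck. Mit j(0) = 243 erhalten wir j(t) = 243·cos(3·t). Die Stammfunktion von dem Ruck, mit a(0) = 0, ergibt die Beschleunigung: a(t) = 81·sin(3·t). Mit ∫a(t)dt und Anwendung von v(0) = -27, finden wir v(t) = -27·cos(3·t). Mit v(t) = -27·cos(3·t) und Einsetzen von t = -pi/6, finden wir v = 0.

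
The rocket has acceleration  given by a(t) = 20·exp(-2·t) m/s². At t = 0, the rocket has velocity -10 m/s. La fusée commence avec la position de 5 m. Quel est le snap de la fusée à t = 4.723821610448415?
En partant de l'accélération a(t) = 20·exp(-2·t), nous prenons 2 dérivées. La dérivée de l'accélération donne le jerk: j(t) = -40·exp(-2·t). La dérivée du jerk donne le snap: s(t) = 80·exp(-2·t). Nous avons le snap s(t) = 80·exp(-2·t). En substituant t = 4.723821610448415: s(4.723821610448415) = 0.00631001903228898.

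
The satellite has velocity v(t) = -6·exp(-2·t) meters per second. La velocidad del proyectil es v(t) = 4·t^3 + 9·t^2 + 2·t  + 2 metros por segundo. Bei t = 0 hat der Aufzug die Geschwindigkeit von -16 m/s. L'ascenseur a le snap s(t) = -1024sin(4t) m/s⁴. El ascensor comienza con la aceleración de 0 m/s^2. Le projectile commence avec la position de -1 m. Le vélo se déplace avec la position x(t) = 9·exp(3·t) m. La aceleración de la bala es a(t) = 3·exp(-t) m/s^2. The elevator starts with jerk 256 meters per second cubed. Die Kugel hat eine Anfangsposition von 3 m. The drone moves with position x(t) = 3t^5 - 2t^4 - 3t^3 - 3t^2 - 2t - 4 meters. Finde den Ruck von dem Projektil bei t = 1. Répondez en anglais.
We must differentiate our velocity equation v(t) = 4·t^3 + 9·t^2 + 2·t + 2 2 times. Differentiating velocity, we get acceleration: a(t) = 12·t^2 + 18·t + 2. Taking d/dt of a(t), we find j(t) = 24·t + 18. Using j(t) = 24·t + 18 and substituting t = 1, we find j = 42.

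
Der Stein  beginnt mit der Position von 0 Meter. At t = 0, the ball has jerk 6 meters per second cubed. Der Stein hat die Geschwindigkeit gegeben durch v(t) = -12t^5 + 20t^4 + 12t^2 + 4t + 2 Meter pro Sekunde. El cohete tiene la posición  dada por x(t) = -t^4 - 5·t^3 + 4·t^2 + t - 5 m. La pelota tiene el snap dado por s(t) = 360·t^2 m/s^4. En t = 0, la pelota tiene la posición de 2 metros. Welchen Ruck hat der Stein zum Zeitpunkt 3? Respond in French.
En partant de la vitesse v(t) = -12·t^5 + 20·t^4 + 12·t^2 + 4·t + 2, nous prenons 2 dérivées. En prenant d/dt de v(t), nous trouvons a(t) = -60·t^4 + 80·t^3 + 24·t + 4. En prenant d/dt de a(t), nous trouvons j(t) = -240·t^3 + 240·t^2 + 24. De l'équation du jerk j(t) = -240·t^3 + 240·t^2 + 24, nous substituons t = 3 pour obtenir j = -4296.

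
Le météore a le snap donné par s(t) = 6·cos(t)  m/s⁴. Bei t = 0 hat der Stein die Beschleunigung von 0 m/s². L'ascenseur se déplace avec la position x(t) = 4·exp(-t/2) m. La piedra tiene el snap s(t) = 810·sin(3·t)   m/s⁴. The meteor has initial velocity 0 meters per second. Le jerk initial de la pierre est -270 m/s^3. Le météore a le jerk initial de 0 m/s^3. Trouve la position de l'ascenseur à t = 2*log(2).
Nous avons la position x(t) = 4·exp(-t/2). En substituant t = 2*log(2): x(2*log(2)) = 2.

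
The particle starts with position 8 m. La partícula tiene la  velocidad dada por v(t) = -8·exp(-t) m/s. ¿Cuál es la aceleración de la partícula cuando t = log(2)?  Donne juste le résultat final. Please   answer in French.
a(log(2)) = 4.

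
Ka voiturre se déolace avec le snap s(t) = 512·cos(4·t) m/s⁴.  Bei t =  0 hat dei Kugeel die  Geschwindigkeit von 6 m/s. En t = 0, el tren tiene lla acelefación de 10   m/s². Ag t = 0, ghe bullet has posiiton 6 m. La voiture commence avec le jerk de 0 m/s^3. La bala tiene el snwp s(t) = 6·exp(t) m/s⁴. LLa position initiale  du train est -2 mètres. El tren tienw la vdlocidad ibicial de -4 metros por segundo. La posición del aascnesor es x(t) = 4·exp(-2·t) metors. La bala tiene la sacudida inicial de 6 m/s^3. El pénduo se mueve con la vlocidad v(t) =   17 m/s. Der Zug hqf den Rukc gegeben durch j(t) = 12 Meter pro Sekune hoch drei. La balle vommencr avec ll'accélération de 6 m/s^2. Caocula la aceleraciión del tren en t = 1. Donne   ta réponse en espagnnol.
Debemos encontrar la antiderivada de nuestra ecuación de la sacudida j(t) = 12 1 vez. La integral de la sacudida, con a(0) = 10, da la aceleración: a(t) = 12·t + 10. Usando a(t) = 12·t + 10 y sustituyendo t = 1, encontramos a = 22.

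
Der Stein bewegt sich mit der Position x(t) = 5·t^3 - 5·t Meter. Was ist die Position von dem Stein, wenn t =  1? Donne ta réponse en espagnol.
Tenemos la posición x(t) = 5·t^3 - 5·t. Sustituyendo t = 1: x(1) = 0.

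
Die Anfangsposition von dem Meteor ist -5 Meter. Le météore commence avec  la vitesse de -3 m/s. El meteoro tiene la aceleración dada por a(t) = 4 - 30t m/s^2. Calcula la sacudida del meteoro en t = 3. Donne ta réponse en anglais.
Starting from acceleration a(t) = 4 - 30·t, we take 1 derivative. Taking d/dt of a(t), we find j(t) = -30. From the given jerk equation j(t) = -30, we substitute t = 3 to get j = -30.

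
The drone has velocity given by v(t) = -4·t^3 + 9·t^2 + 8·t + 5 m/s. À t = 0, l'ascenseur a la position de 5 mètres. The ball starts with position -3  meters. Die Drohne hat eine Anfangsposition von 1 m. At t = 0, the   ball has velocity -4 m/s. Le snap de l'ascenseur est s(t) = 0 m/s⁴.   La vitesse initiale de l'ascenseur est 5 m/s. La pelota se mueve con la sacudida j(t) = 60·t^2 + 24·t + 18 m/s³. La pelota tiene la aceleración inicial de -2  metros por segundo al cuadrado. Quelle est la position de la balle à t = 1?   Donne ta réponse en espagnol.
Para resolver esto, necesitamos tomar 3 integrales de nuestra ecuación de la sacudida j(t) = 60·t^2 + 24·t + 18. La integral de la sacudida es la aceleración. Usando a(0) = -2, obtenemos a(t) = 20·t^3 + 12·t^2 + 18·t - 2. Integrando la aceleración y usando la condición inicial v(0) = -4, obtenemos v(t) = 5·t^4 + 4·t^3 + 9·t^2 - 2·t - 4. Tomando ∫v(t)dt y aplicando x(0) = -3, encontramos x(t) = t^5 + t^4 + 3·t^3 - t^2 - 4·t - 3. De la ecuación de la posición x(t) = t^5 + t^4 + 3·t^3 - t^2 - 4·t - 3, sustituimos t = 1 para obtener x = -3.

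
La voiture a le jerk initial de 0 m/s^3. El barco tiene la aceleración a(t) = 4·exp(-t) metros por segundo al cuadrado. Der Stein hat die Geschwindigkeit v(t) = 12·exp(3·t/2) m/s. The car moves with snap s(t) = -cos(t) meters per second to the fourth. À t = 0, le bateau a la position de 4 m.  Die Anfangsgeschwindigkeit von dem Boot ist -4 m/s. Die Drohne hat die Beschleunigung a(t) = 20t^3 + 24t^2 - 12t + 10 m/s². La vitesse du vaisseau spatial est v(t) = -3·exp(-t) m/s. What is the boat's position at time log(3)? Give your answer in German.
Ausgehend von der Beschleunigung a(t) = 4·exp(-t), nehmen wir 2 Integrale. Durch Integration von der Beschleunigung und Verwendung der Anfangsbedingung v(0) = -4, erhalten wir v(t) = -4·exp(-t). Das Integral von der Geschwindigkeit, mit x(0) = 4, ergibt die Position: x(t) = 4·exp(-t). Wir haben die Position x(t) = 4·exp(-t). Durch Einsetzen von t = log(3): x(log(3)) = 4/3.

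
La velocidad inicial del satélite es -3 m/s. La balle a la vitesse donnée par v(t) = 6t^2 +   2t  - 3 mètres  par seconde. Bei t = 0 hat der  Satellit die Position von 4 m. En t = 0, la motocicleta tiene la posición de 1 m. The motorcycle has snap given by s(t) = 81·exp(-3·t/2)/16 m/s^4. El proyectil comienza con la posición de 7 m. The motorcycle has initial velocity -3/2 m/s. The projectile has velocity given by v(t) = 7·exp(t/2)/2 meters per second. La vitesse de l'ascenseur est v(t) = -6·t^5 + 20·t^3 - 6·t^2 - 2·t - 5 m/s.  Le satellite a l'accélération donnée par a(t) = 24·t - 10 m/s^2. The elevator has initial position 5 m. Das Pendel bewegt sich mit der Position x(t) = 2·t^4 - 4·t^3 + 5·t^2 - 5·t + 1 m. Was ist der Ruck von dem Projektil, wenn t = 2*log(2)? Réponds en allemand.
Ausgehend von der Geschwindigkeit v(t) = 7·exp(t/2)/2, nehmen wir 2 Ableitungen. Durch Ableiten von der Geschwindigkeit erhalten wir die Beschleunigung: a(t) = 7·exp(t/2)/4. Mit d/dt von a(t) finden wir j(t) = 7·exp(t/2)/8. Mit j(t) = 7·exp(t/2)/8 und Einsetzen von t = 2*log(2), finden wir j = 7/4.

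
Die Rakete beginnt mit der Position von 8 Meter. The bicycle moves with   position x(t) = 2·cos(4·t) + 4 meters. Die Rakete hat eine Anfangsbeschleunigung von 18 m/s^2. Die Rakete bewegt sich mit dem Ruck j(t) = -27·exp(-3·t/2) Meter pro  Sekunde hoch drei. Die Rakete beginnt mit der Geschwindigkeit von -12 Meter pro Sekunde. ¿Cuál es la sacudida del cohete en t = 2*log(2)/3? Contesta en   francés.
Nous avons le jerk j(t) = -27·exp(-3·t/2). En substituant t = 2*log(2)/3: j(2*log(2)/3) = -27/2.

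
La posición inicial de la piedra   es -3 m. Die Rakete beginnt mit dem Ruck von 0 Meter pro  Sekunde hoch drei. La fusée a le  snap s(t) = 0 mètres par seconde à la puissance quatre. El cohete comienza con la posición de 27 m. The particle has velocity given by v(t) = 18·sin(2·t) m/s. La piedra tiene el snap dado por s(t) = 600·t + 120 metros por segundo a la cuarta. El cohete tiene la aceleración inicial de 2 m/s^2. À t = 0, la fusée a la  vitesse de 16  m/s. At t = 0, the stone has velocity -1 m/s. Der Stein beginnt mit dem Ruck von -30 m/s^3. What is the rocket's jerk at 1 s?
To solve this, we need to take 1 antiderivative of our snap equation s(t) = 0. The integral of snap is jerk. Using j(0) = 0, we get j(t) = 0. From the given jerk equation j(t) = 0, we substitute t = 1 to get j = 0.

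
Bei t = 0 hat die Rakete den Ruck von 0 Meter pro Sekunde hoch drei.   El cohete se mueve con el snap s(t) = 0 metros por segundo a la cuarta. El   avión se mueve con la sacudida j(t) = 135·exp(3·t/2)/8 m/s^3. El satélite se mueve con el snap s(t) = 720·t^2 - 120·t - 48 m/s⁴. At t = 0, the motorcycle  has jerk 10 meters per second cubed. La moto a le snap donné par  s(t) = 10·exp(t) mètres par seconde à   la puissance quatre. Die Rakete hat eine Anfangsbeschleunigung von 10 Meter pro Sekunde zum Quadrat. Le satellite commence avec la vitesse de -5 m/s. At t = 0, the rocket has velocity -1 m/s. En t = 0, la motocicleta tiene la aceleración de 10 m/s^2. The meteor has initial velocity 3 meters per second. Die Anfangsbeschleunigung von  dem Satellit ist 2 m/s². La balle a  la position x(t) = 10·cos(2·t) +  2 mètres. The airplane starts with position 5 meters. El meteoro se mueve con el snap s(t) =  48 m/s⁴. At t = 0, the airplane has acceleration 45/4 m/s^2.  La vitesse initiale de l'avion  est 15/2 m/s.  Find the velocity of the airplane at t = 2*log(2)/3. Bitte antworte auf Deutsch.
Wir müssen unsere Gleichung für den Ruck j(t) = 135·exp(3·t/2)/8 2-mal integrieren. Durch Integration von dem Ruck und Verwendung der Anfangsbedingung a(0) = 45/4, erhalten wir a(t) = 45·exp(3·t/2)/4. Mit ∫a(t)dt und Anwendung von v(0) = 15/2, finden wir v(t) = 15·exp(3·t/2)/2. Mit v(t) = 15·exp(3·t/2)/2 und Einsetzen von t = 2*log(2)/3, finden wir v = 15.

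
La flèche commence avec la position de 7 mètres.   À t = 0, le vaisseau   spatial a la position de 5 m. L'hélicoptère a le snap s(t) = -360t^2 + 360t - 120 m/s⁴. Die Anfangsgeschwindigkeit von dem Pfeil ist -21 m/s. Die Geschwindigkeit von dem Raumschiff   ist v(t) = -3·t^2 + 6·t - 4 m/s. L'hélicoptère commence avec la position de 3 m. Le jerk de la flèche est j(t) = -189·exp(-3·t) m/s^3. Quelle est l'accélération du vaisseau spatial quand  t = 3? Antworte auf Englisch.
Starting from velocity v(t) = -3·t^2 + 6·t - 4, we take 1 derivative. Taking d/dt of v(t), we find a(t) = 6 - 6·t. We have acceleration a(t) = 6 - 6·t. Substituting t = 3: a(3) = -12.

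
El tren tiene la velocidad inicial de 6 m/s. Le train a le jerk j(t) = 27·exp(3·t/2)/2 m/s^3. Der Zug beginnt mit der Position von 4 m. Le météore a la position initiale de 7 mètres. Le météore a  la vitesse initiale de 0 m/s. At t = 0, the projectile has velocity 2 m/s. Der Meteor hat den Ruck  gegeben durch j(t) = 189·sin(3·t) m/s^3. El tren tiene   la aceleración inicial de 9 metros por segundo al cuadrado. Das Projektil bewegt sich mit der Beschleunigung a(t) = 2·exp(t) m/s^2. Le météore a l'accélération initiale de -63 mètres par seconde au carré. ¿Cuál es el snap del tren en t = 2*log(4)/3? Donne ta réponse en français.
Nous devons dériver notre équation du jerk j(t) = 27·exp(3·t/2)/2 1 fois. En prenant d/dt de j(t), nous trouvons s(t) = 81·exp(3·t/2)/4. De l'équation du snap s(t) = 81·exp(3·t/2)/4, nous substituons t = 2*log(4)/3 pour obtenir s = 81.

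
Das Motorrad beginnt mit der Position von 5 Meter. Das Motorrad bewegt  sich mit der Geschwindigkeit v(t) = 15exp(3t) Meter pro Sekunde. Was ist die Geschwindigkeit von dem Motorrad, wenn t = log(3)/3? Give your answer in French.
Nous avons la vitesse v(t) = 15·exp(3·t). En substituant t = log(3)/3: v(log(3)/3) = 45.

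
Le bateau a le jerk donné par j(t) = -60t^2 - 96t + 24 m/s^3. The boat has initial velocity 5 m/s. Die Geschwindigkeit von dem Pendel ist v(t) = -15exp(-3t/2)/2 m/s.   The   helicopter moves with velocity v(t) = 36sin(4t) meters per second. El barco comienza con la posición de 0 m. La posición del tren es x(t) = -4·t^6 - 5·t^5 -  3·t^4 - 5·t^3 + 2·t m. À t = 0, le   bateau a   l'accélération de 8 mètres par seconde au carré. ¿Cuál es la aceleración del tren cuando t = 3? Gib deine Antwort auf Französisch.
Nous devons dériver notre équation de la position x(t) = -4·t^6 - 5·t^5 - 3·t^4 - 5·t^3 + 2·t 2 fois. En prenant d/dt de x(t), nous trouvons v(t) = -24·t^5 - 25·t^4 - 12·t^3 - 15·t^2 + 2. La dérivée de la vitesse donne l'accélération: a(t) = -120·t^4 - 100·t^3 - 36·t^2 - 30·t. De l'équation de l'accélération a(t) = -120·t^4 - 100·t^3 - 36·t^2 - 30·t, nous substituons t = 3 pour obtenir a = -12834.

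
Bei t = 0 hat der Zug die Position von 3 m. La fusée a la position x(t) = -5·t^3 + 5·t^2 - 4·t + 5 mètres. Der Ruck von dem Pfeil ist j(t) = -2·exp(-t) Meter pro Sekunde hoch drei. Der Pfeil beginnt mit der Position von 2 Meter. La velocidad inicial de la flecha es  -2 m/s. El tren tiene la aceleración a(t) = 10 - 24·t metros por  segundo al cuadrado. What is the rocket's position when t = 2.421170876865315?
Using x(t) = -5·t^3 + 5·t^2 - 4·t + 5 and substituting t = 2.421170876865315, we find x = -46.3396880552746.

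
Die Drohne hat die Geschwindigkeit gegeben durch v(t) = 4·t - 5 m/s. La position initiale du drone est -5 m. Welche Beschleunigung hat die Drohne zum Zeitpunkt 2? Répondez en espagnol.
Partiendo de la velocidad v(t) = 4·t - 5, tomamos 1 derivada. La derivada de la velocidad da la aceleración: a(t) = 4. Tenemos la aceleración a(t) = 4. Sustituyendo t = 2: a(2) = 4.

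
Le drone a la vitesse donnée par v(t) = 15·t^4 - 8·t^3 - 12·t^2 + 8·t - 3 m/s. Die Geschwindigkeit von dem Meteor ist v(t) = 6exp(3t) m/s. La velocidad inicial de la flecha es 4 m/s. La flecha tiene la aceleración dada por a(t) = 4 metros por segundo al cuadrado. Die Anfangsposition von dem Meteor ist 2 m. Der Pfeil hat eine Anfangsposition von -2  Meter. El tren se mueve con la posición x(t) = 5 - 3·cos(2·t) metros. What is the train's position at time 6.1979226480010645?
We have position x(t) = 5 - 3·cos(2·t). Substituting t = 6.1979226480010645: x(6.1979226480010645) = 2.04351273101204.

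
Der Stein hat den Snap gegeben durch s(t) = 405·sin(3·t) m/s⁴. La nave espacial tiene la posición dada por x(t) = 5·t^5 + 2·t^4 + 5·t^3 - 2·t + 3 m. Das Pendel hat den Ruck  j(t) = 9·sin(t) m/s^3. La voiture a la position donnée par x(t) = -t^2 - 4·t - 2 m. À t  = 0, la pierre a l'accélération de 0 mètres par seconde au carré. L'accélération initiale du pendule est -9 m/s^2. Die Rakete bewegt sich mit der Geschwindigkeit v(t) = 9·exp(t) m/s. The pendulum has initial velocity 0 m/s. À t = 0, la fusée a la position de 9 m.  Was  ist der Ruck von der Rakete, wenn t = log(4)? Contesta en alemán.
Ausgehend von der Geschwindigkeit v(t) = 9·exp(t), nehmen wir 2 Ableitungen. Mit d/dt von v(t) finden wir a(t) = 9·exp(t). Mit d/dt von a(t) finden wir j(t) = 9·exp(t). Aus der Gleichung für den Ruck j(t) = 9·exp(t), setzen wir t = log(4) ein und erhalten j = 36.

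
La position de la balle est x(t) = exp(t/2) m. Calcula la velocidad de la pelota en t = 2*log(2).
Para resolver esto, necesitamos tomar 1 derivada de nuestra ecuación de la posición x(t) = exp(t/2). Derivando la posición, obtenemos la velocidad: v(t) = exp(t/2)/2. De la ecuación de la velocidad v(t) = exp(t/2)/2, sustituimos t = 2*log(2) para obtener v = 1.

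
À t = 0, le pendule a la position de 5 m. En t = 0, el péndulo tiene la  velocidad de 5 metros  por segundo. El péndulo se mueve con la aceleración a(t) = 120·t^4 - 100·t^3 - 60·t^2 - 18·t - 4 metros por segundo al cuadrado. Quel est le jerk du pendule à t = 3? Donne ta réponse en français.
Nous devons dériver notre équation de l'accélération a(t) = 120·t^4 - 100·t^3 - 60·t^2 - 18·t - 4 1 fois. En dérivant l'accélération, nous obtenons le jerk: j(t) = 480·t^3 - 300·t^2 - 120·t - 18. Nous avons le jerk j(t) = 480·t^3 - 300·t^2 - 120·t - 18. En substituant t = 3: j(3) = 9882.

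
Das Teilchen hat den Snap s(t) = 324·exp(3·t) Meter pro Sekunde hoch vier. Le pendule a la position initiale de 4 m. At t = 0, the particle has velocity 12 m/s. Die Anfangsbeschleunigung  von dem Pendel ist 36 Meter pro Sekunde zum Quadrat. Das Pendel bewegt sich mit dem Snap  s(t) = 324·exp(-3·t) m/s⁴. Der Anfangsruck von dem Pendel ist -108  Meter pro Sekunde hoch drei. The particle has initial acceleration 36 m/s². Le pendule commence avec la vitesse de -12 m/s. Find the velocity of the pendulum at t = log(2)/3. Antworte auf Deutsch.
Wir müssen die Stammfunktion unserer Gleichung für den Snap s(t) = 324·exp(-3·t) 3-mal finden. Mit ∫s(t)dt und Anwendung von j(0) = -108, finden wir j(t) = -108·exp(-3·t). Mit ∫j(t)dt und Anwendung von a(0) = 36, finden wir a(t) = 36·exp(-3·t). Durch Integration von der Beschleunigung und Verwendung der Anfangsbedingung v(0) = -12, erhalten wir v(t) = -12·exp(-3·t). Mit v(t) = -12·exp(-3·t) und Einsetzen von t = log(2)/3, finden wir v = -6.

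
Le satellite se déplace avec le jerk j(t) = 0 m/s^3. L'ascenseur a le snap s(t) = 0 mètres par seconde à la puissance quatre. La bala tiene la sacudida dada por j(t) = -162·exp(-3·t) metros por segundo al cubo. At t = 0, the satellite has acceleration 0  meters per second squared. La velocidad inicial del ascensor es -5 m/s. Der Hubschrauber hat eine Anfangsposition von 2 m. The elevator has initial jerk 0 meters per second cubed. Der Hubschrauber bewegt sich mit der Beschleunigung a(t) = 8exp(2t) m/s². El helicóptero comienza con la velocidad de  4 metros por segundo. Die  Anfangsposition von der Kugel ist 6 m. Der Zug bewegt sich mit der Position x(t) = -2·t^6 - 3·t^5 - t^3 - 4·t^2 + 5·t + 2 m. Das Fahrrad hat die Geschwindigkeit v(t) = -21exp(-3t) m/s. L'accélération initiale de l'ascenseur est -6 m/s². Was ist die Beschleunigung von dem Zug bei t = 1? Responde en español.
Para resolver esto, necesitamos tomar 2 derivadas de nuestra ecuación de la posición x(t) = -2·t^6 - 3·t^5 - t^3 - 4·t^2 + 5·t + 2. Derivando la posición, obtenemos la velocidad: v(t) = -12·t^5 - 15·t^4 - 3·t^2 - 8·t + 5. La derivada de la velocidad da la aceleración: a(t) = -60·t^4 - 60·t^3 - 6·t - 8. Usando a(t) = -60·t^4 - 60·t^3 - 6·t - 8 y sustituyendo t = 1, encontramos a = -134.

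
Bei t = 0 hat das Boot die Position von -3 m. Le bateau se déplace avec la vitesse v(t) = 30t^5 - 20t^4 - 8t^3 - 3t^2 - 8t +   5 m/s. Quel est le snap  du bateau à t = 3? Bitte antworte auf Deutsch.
Ausgehend von der Geschwindigkeit v(t) = 30·t^5 - 20·t^4 - 8·t^3 - 3·t^2 - 8·t + 5, nehmen wir 3 Ableitungen. Mit d/dt von v(t) finden wir a(t) = 150·t^4 - 80·t^3 - 24·t^2 - 6·t - 8. Mit d/dt von a(t) finden wir j(t) = 600·t^3 - 240·t^2 - 48·t - 6. Durch Ableiten von dem Ruck erhalten wir den Snap: s(t) = 1800·t^2 - 480·t - 48. Aus der Gleichung für den Snap s(t) = 1800·t^2 - 480·t - 48, setzen wir t = 3 ein und erhalten s = 14712.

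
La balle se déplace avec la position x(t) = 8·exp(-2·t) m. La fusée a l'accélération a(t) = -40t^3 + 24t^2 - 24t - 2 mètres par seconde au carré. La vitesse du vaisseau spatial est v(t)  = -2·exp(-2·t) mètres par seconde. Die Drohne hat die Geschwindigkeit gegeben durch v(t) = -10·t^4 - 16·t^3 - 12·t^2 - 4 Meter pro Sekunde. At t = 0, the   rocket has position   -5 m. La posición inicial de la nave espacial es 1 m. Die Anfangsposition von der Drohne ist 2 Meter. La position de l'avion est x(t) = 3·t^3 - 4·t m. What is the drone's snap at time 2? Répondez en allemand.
Ausgehend von der Geschwindigkeit v(t) = -10·t^4 - 16·t^3 - 12·t^2 - 4, nehmen wir 3 Ableitungen. Durch Ableiten von der Geschwindigkeit erhalten wir die Beschleunigung: a(t) = -40·t^3 - 48·t^2 - 24·t. Mit d/dt von a(t) finden wir j(t) = -120·t^2 - 96·t - 24. Die Ableitung von dem Ruck ergibt den Snap: s(t) = -240·t - 96. Wir haben den Snap s(t) = -240·t - 96. Durch Einsetzen von t = 2: s(2) = -576.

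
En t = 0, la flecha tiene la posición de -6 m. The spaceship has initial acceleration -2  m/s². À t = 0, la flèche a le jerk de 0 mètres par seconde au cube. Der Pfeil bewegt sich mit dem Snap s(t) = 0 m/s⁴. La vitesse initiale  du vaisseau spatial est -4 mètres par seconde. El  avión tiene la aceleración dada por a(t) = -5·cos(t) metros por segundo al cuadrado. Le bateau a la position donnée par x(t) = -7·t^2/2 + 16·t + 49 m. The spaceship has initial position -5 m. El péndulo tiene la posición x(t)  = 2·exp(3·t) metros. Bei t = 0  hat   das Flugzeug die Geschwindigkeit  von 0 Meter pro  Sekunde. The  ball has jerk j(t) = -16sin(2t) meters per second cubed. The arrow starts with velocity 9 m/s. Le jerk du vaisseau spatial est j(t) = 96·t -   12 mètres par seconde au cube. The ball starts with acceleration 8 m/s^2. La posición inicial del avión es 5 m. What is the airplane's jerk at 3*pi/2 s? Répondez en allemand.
Wir müssen unsere Gleichung für die Beschleunigung a(t) = -5·cos(t) 1-mal ableiten. Durch Ableiten von der Beschleunigung erhalten wir den Ruck: j(t) = 5·sin(t). Wir haben den Ruck j(t) = 5·sin(t). Durch Einsetzen von t = 3*pi/2: j(3*pi/2) = -5.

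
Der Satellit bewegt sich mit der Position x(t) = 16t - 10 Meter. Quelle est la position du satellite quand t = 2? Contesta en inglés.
From the given position equation x(t) = 16·t - 10, we substitute t = 2 to get x = 22.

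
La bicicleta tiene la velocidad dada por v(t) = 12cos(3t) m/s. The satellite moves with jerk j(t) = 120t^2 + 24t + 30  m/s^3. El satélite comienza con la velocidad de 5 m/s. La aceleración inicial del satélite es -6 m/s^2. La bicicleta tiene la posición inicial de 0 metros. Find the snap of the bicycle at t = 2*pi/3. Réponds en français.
Pour résoudre ceci, nous devons prendre 3 dérivées de notre équation de la vitesse v(t) = 12·cos(3·t). En prenant d/dt de v(t), nous trouvons a(t) = -36·sin(3·t). En prenant d/dt de a(t), nous trouvons j(t) = -108·cos(3·t). En prenant d/dt de j(t), nous trouvons s(t) = 324·sin(3·t). Nous avons le snap s(t) = 324·sin(3·t). En substituant t = 2*pi/3: s(2*pi/3) = 0.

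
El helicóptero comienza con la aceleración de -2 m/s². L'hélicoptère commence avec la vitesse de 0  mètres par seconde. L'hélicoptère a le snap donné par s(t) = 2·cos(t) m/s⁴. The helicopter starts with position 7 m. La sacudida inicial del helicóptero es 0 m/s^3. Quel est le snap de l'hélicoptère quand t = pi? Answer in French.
En utilisant s(t) = 2·cos(t) et en substituant t = pi, nous trouvons s = -2.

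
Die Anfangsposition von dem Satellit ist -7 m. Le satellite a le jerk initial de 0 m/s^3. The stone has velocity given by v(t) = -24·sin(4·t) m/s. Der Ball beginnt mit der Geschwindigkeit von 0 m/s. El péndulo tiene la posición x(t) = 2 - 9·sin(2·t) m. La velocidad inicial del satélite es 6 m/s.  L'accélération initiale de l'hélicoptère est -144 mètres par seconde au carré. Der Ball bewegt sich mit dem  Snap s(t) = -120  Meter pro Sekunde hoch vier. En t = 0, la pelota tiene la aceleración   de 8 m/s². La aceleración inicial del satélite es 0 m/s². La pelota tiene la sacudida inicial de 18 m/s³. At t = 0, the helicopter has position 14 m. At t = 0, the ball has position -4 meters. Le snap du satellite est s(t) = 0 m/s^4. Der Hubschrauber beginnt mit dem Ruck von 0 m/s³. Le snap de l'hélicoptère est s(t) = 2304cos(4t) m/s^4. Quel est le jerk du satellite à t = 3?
Nous devons trouver la primitive de notre équation du snap s(t) = 0 1 fois. En prenant ∫s(t)dt et en appliquant j(0) = 0, nous trouvons j(t) = 0. Nous avons le jerk j(t) = 0. En substituant t = 3: j(3) = 0.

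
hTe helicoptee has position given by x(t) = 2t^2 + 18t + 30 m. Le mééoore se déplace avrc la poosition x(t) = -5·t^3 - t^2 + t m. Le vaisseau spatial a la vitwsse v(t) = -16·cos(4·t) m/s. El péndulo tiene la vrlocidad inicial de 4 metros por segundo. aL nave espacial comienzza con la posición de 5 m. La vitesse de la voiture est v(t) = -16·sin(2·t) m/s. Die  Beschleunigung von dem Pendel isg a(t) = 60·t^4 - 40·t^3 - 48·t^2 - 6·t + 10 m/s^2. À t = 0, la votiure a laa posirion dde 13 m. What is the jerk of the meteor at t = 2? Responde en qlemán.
Ausgehend von der Position x(t) = -5·t^3 - t^2 + t, nehmen wir 3 Ableitungen. Durch Ableiten von der Position erhalten wir die Geschwindigkeit: v(t) = -15·t^2 - 2·t + 1. Mit d/dt von v(t) finden wir a(t) = -30·t - 2. Mit d/dt von a(t) finden wir j(t) = -30. Aus der Gleichung für den Ruck j(t) = -30, setzen wir t = 2 ein und erhalten j = -30.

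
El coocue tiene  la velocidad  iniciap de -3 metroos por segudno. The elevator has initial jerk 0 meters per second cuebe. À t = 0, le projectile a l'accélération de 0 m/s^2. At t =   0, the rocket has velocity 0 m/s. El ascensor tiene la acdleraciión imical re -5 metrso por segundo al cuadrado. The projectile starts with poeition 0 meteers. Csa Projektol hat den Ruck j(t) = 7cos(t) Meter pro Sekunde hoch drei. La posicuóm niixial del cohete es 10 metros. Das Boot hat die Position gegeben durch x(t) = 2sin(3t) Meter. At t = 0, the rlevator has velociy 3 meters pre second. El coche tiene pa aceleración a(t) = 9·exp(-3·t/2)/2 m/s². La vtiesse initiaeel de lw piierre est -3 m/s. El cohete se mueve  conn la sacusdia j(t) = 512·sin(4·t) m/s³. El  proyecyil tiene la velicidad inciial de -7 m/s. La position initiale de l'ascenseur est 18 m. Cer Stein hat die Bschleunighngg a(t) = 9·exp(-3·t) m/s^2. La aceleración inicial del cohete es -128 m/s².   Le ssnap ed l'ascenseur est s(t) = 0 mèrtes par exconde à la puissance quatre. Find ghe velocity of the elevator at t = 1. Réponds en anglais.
We must find the antiderivative of our snap equation s(t) = 0 3 times. The integral of snap is jerk. Using j(0) = 0, we get j(t) = 0. Integrating jerk and using the initial condition a(0) = -5, we get a(t) = -5. Taking ∫a(t)dt and applying v(0) = 3, we find v(t) = 3 - 5·t. Using v(t) = 3 - 5·t and substituting t = 1, we find v = -2.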